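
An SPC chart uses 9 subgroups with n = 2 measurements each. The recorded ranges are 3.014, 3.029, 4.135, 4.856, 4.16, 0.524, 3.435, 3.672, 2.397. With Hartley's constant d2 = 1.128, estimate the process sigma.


R_bar = (3.014 + 3.029 + 4.135 + 4.856 + 4.16 + 0.524 + 3.435 + 3.672 + 2.397) / 9
R_bar = 29.222 / 9 = 3.2468889
sigma_hat = R_bar / d2 = 3.2468889 / 1.128 = 2.8784

2.8784


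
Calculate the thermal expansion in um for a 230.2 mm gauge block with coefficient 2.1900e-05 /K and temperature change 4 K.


dL = L * alpha * dT
= 230.2 * 2.1900e-05 * 4
= 0.0201655 mm
dL_um = 0.0201655 * 1000 = 20.1655 um

20.1655


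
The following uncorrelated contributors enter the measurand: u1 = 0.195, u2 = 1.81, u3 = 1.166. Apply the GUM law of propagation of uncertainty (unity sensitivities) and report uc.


uc = sqrt(0.195^2 + 1.81^2 + 1.166^2)
uc = sqrt(4.673681)
uc = 2.1619

2.1619


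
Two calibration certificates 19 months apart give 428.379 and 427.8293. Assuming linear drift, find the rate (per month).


rate = (v2 - v1) / months
= (427.8293 - 428.379) / 19
= -0.5497 / 19
= -0.0289

-0.0289


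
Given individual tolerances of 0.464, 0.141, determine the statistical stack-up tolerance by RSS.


RSS = sqrt(0.464^2 + 0.141^2)
= sqrt(0.235177)
= 0.4850

0.4850


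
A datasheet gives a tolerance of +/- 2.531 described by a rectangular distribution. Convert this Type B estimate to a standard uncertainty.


u_B = half_width / sqrt(3)
u_B = 2.531 / 1.7320508
u_B = 1.4613

1.4613


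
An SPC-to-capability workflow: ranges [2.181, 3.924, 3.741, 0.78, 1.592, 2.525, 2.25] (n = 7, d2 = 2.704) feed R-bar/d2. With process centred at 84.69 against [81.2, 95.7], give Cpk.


R_bar = (2.181 + 3.924 + 3.741 + 0.78 + 1.592 + 2.525 + 2.25) / 7 = 2.4275714
sigma = R_bar / d2 = 2.4275714 / 2.704 = 0.89777049
Cp = (USL - LSL)/(6*sigma) = (95.7 - 81.2)/(6*0.89777049) = 2.6919
Cpu = (95.7 - 84.69)/(3*0.89777049) = 4.0879
Cpl = (84.69 - 81.2)/(3*0.89777049) = 1.2958
Cpk = min(Cpu, Cpl) = 1.2958

1.2958


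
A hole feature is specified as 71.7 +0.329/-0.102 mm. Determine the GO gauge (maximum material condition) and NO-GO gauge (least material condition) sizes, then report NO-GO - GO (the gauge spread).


GO = nominal - lower_tol (smallest hole = maximum material condition)
GO = 71.7 - 0.102 = 71.598
NO-GO = nominal + upper_tol (largest hole = least material condition)
NO-GO = 71.7 + 0.329 = 72.029
spread = NO-GO - GO = 72.029 - 71.598 = 0.4310

0.4310


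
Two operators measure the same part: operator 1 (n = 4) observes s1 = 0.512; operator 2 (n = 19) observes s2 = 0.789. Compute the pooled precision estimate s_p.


s_p = sqrt(((n1-1)*s1^2 + (n2-1)*s2^2) / (n1+n2-2))
numerator = (4-1)*0.512^2 + (19-1)*0.789^2 = 0.786432 + 11.205378 = 11.99181
denominator = 4 + 19 - 2 = 21
s_p^2 = 11.99181 / 21 = 0.57103857
s_p = sqrt(0.57103857) = 0.7557

0.7557


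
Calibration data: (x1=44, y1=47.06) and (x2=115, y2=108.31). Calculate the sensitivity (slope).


slope = (y2 - y1) / (x2 - x1)
= (108.31 - 47.06) / (115 - 44)
= 61.2500 / 71
= 0.8627

0.8627


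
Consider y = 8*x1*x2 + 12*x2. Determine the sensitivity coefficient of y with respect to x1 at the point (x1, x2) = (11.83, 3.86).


y = 8*x1*x2 + 12*x2
dy/dx1 = 8*x2
Evaluate at x2 = 3.86: c1 = 8 * 3.86
c1 = 30.8800

30.8800


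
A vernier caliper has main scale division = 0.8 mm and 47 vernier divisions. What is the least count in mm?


LC = MSD / n_div
= 0.8 / 47
= 0.0170

0.0170


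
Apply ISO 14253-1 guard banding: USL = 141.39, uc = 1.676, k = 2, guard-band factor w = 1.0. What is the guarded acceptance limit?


U = k * uc = 2 * 1.676 = 3.352
guard band g = w * U = 1.0 * 3.352 = 3.352
AL = USL - g = 141.39 - 3.352
AL = 138.0380

138.0380


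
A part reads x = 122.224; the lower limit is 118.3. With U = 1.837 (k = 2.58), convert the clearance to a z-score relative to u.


u = U / k = 1.837 / 2.58 = 0.7120155
margin = |LSL - x| = |118.3 - 122.224| = 3.924
z = margin / u = 3.924 / 0.7120155
z = 5.5111

5.5111


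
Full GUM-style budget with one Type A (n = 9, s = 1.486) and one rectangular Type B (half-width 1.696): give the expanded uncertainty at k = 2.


u_A = s / sqrt(n) = 1.486 / sqrt(9) = 0.49533333
u_B = half_width / sqrt(3) = 1.696 / sqrt(3) = 0.97918606
uc = sqrt(u_A^2 + u_B^2) = sqrt(0.49533333^2 + 0.97918606^2) = 1.0973424
U = k * uc = 2 * 1.0973424
U = 2.1947

2.1947


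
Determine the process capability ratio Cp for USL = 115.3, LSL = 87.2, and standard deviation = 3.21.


Cp = (USL - LSL) / (6 * sigma)
= (115.3 - 87.2) / (6 * 3.21)
= 28.1000 / 19.2600
= 1.4590

1.4590


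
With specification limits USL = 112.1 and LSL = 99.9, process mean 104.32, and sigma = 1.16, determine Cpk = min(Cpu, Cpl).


Cpu = (USL - mean) / (3*sigma) = (112.1 - 104.32) / (3*1.16) = 2.2356
Cpl = (mean - LSL) / (3*sigma) = (104.32 - 99.9) / (3*1.16) = 1.2701
Cpk = min(Cpu, Cpl) = 1.2701

1.2701


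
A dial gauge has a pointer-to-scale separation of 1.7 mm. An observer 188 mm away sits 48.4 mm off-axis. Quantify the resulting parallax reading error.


error = h * offset / d
= 1.7 * 48.4 / 188
= 0.4377

0.4377


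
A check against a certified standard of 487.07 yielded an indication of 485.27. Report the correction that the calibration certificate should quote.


Correction = standard - reading
= 487.07 - 485.27
= 1.8000

1.8000


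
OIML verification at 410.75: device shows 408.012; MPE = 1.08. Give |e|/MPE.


e = indication - reference = 408.012 - 410.75 = -2.7380
|e| = 2.7380
ratio = |e| / MPE = 2.7380 / 1.08
ratio = 2.5352

2.5352


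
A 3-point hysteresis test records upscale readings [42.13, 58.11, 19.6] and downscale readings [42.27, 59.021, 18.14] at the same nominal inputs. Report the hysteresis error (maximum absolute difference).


|42.13 - 42.27| = 0.1400
|58.11 - 59.021| = 0.9110
|19.6 - 18.14| = 1.4600
hysteresis = max(diffs) = 1.4600

1.4600


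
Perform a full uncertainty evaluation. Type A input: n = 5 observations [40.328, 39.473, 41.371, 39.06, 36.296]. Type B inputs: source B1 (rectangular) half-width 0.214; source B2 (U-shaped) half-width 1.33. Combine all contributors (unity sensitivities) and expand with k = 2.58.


mean = (40.328 + 39.473 + 41.371 + 39.06 + 36.296) / 5 = 39.3056
s = sqrt(sum((x - mean)^2)/(n-1)) = 1.9011321
u_A = s / sqrt(n) = 1.9011321 / sqrt(5) = 0.85021212
u_B1 = 0.214 / sqrt(3) = 0.12355296
u_B2 = 1.33 / sqrt(2) = 0.94045202
uc = sqrt(0.85021212^2 + 0.12355296^2 + 0.94045202^2) = 1.2738037
U = k * uc = 2.58 * 1.2738037
U = 3.2864

3.2864


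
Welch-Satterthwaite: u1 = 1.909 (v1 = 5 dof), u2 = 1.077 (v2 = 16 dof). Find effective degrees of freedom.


uc = sqrt(u1^2 + u2^2) = sqrt(1.909^2 + 1.077^2) = 2.1918508
v_eff = uc^4 / (u1^4/v1 + u2^4/v2)
= 2.1918508^4 / (1.909^4/5 + 1.077^4/16)
= 23.080433 / 2.7402465
v_eff = 8.4228

8.4228


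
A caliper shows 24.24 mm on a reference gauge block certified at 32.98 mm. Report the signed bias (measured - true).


Systematic error = measured - true
= 24.24 - 32.98
= -8.7400

-8.7400


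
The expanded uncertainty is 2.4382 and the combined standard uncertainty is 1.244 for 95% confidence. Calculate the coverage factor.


k = U / uc
k = 2.4382 / 1.244
k = 1.96

1.96


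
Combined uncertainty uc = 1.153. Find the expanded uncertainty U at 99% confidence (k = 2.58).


U = k * uc
U = 2.58 * 1.153
U = 2.9747

2.9747


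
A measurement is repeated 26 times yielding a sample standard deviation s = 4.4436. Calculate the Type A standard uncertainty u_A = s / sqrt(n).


u_A = s / sqrt(n)
u_A = 4.4436 / sqrt(26)
u_A = 4.4436 / 5.0990195
u_A = 0.8715

0.8715


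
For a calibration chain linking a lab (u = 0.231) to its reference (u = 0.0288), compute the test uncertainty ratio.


TUR = u_lab / u_ref
= 0.231 / 0.0288
= 8.0208

8.0208


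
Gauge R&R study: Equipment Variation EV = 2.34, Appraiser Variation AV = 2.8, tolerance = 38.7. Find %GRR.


GRR = sqrt(EV^2 + AV^2) = sqrt(2.34^2 + 2.8^2) = 3.6490547
%GRR = GRR / tol * 100 = 3.6490547 / 38.7 * 100
%GRR = 9.4291

9.4291


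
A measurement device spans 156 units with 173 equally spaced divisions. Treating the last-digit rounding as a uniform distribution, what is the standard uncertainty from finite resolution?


resolution = range / divisions
resolution = 156 / 173 = 0.9017341
u_res = resolution / (2*sqrt(3))
u_res = 0.9017341 / 3.4641016
u_res = 0.2603

0.2603


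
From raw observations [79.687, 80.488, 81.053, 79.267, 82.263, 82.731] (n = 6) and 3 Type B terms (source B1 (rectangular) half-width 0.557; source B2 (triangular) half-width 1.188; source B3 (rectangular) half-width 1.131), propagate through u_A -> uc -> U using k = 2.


mean = (79.687 + 80.488 + 81.053 + 79.267 + 82.263 + 82.731) / 6 = 80.91483333
s = sqrt(sum((x - mean)^2)/(n-1)) = 1.3813197
u_A = s / sqrt(n) = 1.3813197 / sqrt(6) = 0.56392141
u_B1 = 0.557 / sqrt(3) = 0.3215841
u_B2 = 1.188 / sqrt(6) = 0.48499897
u_B3 = 1.131 / sqrt(3) = 0.65298315
uc = sqrt(0.56392141^2 + 0.3215841^2 + 0.48499897^2 + 0.65298315^2) = 1.0406895
U = k * uc = 2 * 1.0406895
U = 2.0814

2.0814


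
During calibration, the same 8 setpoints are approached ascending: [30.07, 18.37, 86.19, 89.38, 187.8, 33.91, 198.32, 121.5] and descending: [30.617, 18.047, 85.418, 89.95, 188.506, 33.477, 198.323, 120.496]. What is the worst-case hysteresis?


|30.07 - 30.617| = 0.5470
|18.37 - 18.047| = 0.3230
|86.19 - 85.418| = 0.7720
|89.38 - 89.95| = 0.5700
|187.8 - 188.506| = 0.7060
|33.91 - 33.477| = 0.4330
|198.32 - 198.323| = 0.0030
|121.5 - 120.496| = 1.0040
hysteresis = max(diffs) = 1.0040

1.0040


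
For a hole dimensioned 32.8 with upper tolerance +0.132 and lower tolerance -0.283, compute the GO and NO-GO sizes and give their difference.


GO = nominal - lower_tol (smallest hole = maximum material condition)
GO = 32.8 - 0.283 = 32.517
NO-GO = nominal + upper_tol (largest hole = least material condition)
NO-GO = 32.8 + 0.132 = 32.932
spread = NO-GO - GO = 32.932 - 32.517 = 0.4150

0.4150


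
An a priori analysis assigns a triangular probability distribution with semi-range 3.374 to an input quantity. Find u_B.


u_B = half_width / sqrt(6)
u_B = 3.374 / 2.4494897
u_B = 1.3774

1.3774


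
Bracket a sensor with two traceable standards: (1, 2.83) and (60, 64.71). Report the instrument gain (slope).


slope = (y2 - y1) / (x2 - x1)
= (64.71 - 2.83) / (60 - 1)
= 61.8800 / 59
= 1.0488

1.0488


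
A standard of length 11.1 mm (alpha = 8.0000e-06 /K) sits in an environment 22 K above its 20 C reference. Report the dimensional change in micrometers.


dL = L * alpha * dT
= 11.1 * 8.0000e-06 * 22
= 0.0019536 mm
dL_um = 0.0019536 * 1000 = 1.9536 um

1.9536


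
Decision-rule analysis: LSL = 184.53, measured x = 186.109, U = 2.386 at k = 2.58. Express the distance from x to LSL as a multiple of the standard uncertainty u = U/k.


u = U / k = 2.386 / 2.58 = 0.9248062
margin = |LSL - x| = |184.53 - 186.109| = 1.579
z = margin / u = 1.579 / 0.9248062
z = 1.7074

1.7074


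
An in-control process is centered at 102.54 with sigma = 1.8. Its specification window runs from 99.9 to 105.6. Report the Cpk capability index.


Cpu = (USL - mean) / (3*sigma) = (105.6 - 102.54) / (3*1.8) = 0.5667
Cpl = (mean - LSL) / (3*sigma) = (102.54 - 99.9) / (3*1.8) = 0.4889
Cpk = min(Cpu, Cpl) = 0.4889

0.4889


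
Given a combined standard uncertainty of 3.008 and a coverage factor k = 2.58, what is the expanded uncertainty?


U = k * uc
U = 2.58 * 3.008
U = 7.7606

7.7606


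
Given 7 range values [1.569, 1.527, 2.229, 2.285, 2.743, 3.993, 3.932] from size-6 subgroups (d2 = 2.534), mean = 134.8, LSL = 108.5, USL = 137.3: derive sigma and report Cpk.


R_bar = (1.569 + 1.527 + 2.229 + 2.285 + 2.743 + 3.993 + 3.932) / 7 = 2.6111429
sigma = R_bar / d2 = 2.6111429 / 2.534 = 1.0304431
Cp = (USL - LSL)/(6*sigma) = (137.3 - 108.5)/(6*1.0304431) = 4.6582
Cpu = (137.3 - 134.8)/(3*1.0304431) = 0.8087
Cpl = (134.8 - 108.5)/(3*1.0304431) = 8.5077
Cpk = min(Cpu, Cpl) = 0.8087

0.8087


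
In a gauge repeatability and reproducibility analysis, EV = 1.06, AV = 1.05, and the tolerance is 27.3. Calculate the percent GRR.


GRR = sqrt(EV^2 + AV^2) = sqrt(1.06^2 + 1.05^2) = 1.4920121
%GRR = GRR / tol * 100 = 1.4920121 / 27.3 * 100
%GRR = 5.4652

5.4652


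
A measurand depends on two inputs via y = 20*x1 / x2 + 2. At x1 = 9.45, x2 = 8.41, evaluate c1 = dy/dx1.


y = 20*x1 / x2 + 2
dy/dx1 = 20/x2
Evaluate at x2 = 8.41: c1 = 20 / 8.41
c1 = 2.3781

2.3781


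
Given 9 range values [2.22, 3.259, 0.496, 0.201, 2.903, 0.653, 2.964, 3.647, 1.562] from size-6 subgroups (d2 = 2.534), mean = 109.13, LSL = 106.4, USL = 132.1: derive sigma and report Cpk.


R_bar = (2.22 + 3.259 + 0.496 + 0.201 + 2.903 + 0.653 + 2.964 + 3.647 + 1.562) / 9 = 1.9894444
sigma = R_bar / d2 = 1.9894444 / 2.534 = 0.78510039
Cp = (USL - LSL)/(6*sigma) = (132.1 - 106.4)/(6*0.78510039) = 5.4558
Cpu = (132.1 - 109.13)/(3*0.78510039) = 9.7525
Cpl = (109.13 - 106.4)/(3*0.78510039) = 1.1591
Cpk = min(Cpu, Cpl) = 1.1591

1.1591


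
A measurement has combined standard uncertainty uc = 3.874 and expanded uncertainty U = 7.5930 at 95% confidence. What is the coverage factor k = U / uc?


k = U / uc
k = 7.5930 / 3.874
k = 1.96

1.96


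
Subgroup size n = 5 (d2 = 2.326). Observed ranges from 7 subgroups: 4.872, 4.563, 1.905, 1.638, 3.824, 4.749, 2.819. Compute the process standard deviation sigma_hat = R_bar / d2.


R_bar = (4.872 + 4.563 + 1.905 + 1.638 + 3.824 + 4.749 + 2.819) / 7
R_bar = 24.37 / 7 = 3.4814286
sigma_hat = R_bar / d2 = 3.4814286 / 2.326 = 1.4967

1.4967


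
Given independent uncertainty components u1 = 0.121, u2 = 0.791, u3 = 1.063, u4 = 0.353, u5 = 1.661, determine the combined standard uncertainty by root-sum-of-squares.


uc = sqrt(0.121^2 + 0.791^2 + 1.063^2 + 0.353^2 + 1.661^2)
uc = sqrt(4.653821)
uc = 2.1573

2.1573


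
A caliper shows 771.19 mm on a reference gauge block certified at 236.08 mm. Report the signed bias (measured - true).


Systematic error = measured - true
= 771.19 - 236.08
= 535.1100

535.1100


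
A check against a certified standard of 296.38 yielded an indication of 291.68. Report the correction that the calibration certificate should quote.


Correction = standard - reading
= 296.38 - 291.68
= 4.7000

4.7000


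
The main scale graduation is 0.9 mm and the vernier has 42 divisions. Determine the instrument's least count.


LC = MSD / n_div
= 0.9 / 42
= 0.0214

0.0214


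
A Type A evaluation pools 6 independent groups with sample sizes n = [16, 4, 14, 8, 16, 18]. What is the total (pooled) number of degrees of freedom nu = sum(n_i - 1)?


nu = sum_i (n_i - 1)
nu = ((16 - 1) + (4 - 1) + (14 - 1) + (8 - 1) + (16 - 1) + (18 - 1))
nu = 15 + 3 + 13 + 7 + 15 + 17
nu = 70

70


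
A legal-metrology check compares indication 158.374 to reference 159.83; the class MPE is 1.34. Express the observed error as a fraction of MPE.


e = indication - reference = 158.374 - 159.83 = -1.4560
|e| = 1.4560
ratio = |e| / MPE = 1.4560 / 1.34
ratio = 1.0866

1.0866


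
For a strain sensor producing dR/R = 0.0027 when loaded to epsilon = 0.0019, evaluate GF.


GF = (dR/R) / epsilon
= 0.0027 / 0.0019
= 1.4211

1.4211


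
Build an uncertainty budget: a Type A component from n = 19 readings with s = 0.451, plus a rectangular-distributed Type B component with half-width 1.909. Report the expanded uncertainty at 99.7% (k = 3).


u_A = s / sqrt(n) = 0.451 / sqrt(19) = 0.1034665
u_B = half_width / sqrt(3) = 1.909 / sqrt(3) = 1.1021617
uc = sqrt(u_A^2 + u_B^2) = sqrt(0.1034665^2 + 1.1021617^2) = 1.1070076
U = k * uc = 3 * 1.1070076
U = 3.3210

3.3210


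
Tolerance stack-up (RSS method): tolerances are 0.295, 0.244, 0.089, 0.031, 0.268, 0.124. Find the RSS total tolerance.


RSS = sqrt(0.295^2 + 0.244^2 + 0.089^2 + 0.031^2 + 0.268^2 + 0.124^2)
= sqrt(0.242643)
= 0.4926

0.4926


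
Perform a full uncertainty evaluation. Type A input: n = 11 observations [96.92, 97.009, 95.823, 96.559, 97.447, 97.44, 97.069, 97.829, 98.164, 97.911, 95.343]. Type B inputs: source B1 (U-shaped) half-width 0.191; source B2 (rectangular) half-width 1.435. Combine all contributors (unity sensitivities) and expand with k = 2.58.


mean = (96.92 + 97.009 + 95.823 + 96.559 + 97.447 + 97.44 + 97.069 + 97.829 + 98.164 + 97.911 + 95.343) / 11 = 97.04672727
s = sqrt(sum((x - mean)^2)/(n-1)) = 0.87052571
u_A = s / sqrt(n) = 0.87052571 / sqrt(11) = 0.26247338
u_B1 = 0.191 / sqrt(2) = 0.1350574
u_B2 = 1.435 / sqrt(3) = 0.82849764
uc = sqrt(0.26247338^2 + 0.1350574^2 + 0.82849764^2) = 0.87951186
U = k * uc = 2.58 * 0.87951186
U = 2.2691

2.2691


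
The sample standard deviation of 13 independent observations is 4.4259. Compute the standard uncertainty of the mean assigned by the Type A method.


u_A = s / sqrt(n)
u_A = 4.4259 / sqrt(13)
u_A = 4.4259 / 3.6055513
u_A = 1.2275

1.2275


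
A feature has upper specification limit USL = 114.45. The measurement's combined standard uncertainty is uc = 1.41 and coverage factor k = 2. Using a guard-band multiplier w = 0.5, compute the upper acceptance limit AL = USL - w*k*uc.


U = k * uc = 2 * 1.41 = 2.82
guard band g = w * U = 0.5 * 2.82 = 1.41
AL = USL - g = 114.45 - 1.41
AL = 113.0400

113.0400


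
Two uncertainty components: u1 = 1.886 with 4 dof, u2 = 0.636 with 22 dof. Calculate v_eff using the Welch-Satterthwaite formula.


uc = sqrt(u1^2 + u2^2) = sqrt(1.886^2 + 0.636^2) = 1.9903497
v_eff = uc^4 / (u1^4/v1 + u2^4/v2)
= 1.9903497^4 / (1.886^4/4 + 0.636^4/22)
= 15.693418 / 3.1704923
v_eff = 4.9498

4.9498


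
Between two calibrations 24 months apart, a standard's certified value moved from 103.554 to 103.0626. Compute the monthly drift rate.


rate = (v2 - v1) / months
= (103.0626 - 103.554) / 24
= -0.4914 / 24
= -0.0205

-0.0205


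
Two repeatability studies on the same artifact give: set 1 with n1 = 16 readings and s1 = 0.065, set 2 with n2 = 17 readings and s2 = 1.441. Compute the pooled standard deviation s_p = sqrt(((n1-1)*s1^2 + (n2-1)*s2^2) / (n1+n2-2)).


s_p = sqrt(((n1-1)*s1^2 + (n2-1)*s2^2) / (n1+n2-2))
numerator = (16-1)*0.065^2 + (17-1)*1.441^2 = 0.063375 + 33.223696 = 33.287071
denominator = 16 + 17 - 2 = 31
s_p^2 = 33.287071 / 31 = 1.0737765
s_p = sqrt(1.0737765) = 1.0362

1.0362


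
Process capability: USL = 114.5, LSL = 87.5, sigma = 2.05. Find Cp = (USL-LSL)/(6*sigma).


Cp = (USL - LSL) / (6 * sigma)
= (114.5 - 87.5) / (6 * 2.05)
= 27.0000 / 12.3000
= 2.1951

2.1951


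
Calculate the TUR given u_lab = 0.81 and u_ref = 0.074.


TUR = u_lab / u_ref
= 0.81 / 0.074
= 10.9459

10.9459


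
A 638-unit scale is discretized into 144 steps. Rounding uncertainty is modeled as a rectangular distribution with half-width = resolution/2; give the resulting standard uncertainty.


resolution = range / divisions
resolution = 638 / 144 = 4.4305556
u_res = resolution / (2*sqrt(3))
u_res = 4.4305556 / 3.4641016
u_res = 1.2790

1.2790


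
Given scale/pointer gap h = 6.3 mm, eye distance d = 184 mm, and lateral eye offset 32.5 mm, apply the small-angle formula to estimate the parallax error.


error = h * offset / d
= 6.3 * 32.5 / 184
= 1.1128

1.1128


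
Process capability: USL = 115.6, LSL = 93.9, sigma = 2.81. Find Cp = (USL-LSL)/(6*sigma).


Cp = (USL - LSL) / (6 * sigma)
= (115.6 - 93.9) / (6 * 2.81)
= 21.7000 / 16.8600
= 1.2871

1.2871


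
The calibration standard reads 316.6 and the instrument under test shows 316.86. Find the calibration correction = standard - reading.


Correction = standard - reading
= 316.6 - 316.86
= -0.2600

-0.2600


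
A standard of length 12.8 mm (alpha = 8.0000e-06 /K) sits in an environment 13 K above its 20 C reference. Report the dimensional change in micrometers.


dL = L * alpha * dT
= 12.8 * 8.0000e-06 * 13
= 0.0013312 mm
dL_um = 0.0013312 * 1000 = 1.3312 um

1.3312


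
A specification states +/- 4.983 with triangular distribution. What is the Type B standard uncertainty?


u_B = half_width / sqrt(6)
u_B = 4.983 / 2.4494897
u_B = 2.0343

2.0343


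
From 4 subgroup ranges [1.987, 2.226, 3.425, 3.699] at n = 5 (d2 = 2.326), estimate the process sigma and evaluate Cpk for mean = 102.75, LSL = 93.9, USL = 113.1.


R_bar = (1.987 + 2.226 + 3.425 + 3.699) / 4 = 2.83425
sigma = R_bar / d2 = 2.83425 / 2.326 = 1.2185082
Cp = (USL - LSL)/(6*sigma) = (113.1 - 93.9)/(6*1.2185082) = 2.6262
Cpu = (113.1 - 102.75)/(3*1.2185082) = 2.8313
Cpl = (102.75 - 93.9)/(3*1.2185082) = 2.4210
Cpk = min(Cpu, Cpl) = 2.4210

2.4210


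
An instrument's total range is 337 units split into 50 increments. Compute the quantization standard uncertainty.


resolution = range / divisions
resolution = 337 / 50 = 6.74
u_res = resolution / (2*sqrt(3))
u_res = 6.74 / 3.4641016
u_res = 1.9457

1.9457


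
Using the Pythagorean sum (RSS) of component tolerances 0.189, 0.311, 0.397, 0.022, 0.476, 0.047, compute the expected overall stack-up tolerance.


RSS = sqrt(0.189^2 + 0.311^2 + 0.397^2 + 0.022^2 + 0.476^2 + 0.047^2)
= sqrt(0.51932)
= 0.7206

0.7206


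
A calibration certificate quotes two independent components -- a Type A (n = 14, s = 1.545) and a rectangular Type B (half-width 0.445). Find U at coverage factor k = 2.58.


u_A = s / sqrt(n) = 1.545 / sqrt(14) = 0.41291862
u_B = half_width / sqrt(3) = 0.445 / sqrt(3) = 0.25692087
uc = sqrt(u_A^2 + u_B^2) = sqrt(0.41291862^2 + 0.25692087^2) = 0.48632306
U = k * uc = 2.58 * 0.48632306
U = 1.2547

1.2547


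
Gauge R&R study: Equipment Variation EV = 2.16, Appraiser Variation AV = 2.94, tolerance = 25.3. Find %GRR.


GRR = sqrt(EV^2 + AV^2) = sqrt(2.16^2 + 2.94^2) = 3.6481776
%GRR = GRR / tol * 100 = 3.6481776 / 25.3 * 100
%GRR = 14.4197

14.4197


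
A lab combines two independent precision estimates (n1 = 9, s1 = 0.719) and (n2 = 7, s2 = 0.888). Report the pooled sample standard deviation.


s_p = sqrt(((n1-1)*s1^2 + (n2-1)*s2^2) / (n1+n2-2))
numerator = (9-1)*0.719^2 + (7-1)*0.888^2 = 4.135688 + 4.731264 = 8.866952
denominator = 9 + 7 - 2 = 14
s_p^2 = 8.866952 / 14 = 0.63335371
s_p = sqrt(0.63335371) = 0.7958

0.7958


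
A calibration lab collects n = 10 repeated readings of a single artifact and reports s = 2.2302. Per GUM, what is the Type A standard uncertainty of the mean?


u_A = s / sqrt(n)
u_A = 2.2302 / sqrt(10)
u_A = 2.2302 / 3.1622777
u_A = 0.7053

0.7053


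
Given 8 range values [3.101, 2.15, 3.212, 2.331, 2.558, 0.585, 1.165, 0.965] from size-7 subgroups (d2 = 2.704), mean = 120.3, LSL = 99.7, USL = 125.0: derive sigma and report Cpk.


R_bar = (3.101 + 2.15 + 3.212 + 2.331 + 2.558 + 0.585 + 1.165 + 0.965) / 8 = 2.008375
sigma = R_bar / d2 = 2.008375 / 2.704 = 0.74274223
Cp = (USL - LSL)/(6*sigma) = (125.0 - 99.7)/(6*0.74274223) = 5.6772
Cpu = (125.0 - 120.3)/(3*0.74274223) = 2.1093
Cpl = (120.3 - 99.7)/(3*0.74274223) = 9.2450
Cpk = min(Cpu, Cpl) = 2.1093

2.1093


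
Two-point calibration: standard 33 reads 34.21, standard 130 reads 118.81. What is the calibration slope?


slope = (y2 - y1) / (x2 - x1)
= (118.81 - 34.21) / (130 - 33)
= 84.6000 / 97
= 0.8722

0.8722


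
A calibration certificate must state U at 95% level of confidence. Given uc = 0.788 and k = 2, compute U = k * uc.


U = k * uc
U = 2 * 0.788
U = 1.5760

1.5760


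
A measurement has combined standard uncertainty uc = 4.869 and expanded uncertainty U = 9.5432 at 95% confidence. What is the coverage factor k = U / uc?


k = U / uc
k = 9.5432 / 4.869
k = 1.96

1.96


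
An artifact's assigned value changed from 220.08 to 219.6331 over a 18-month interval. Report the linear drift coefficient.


rate = (v2 - v1) / months
= (219.6331 - 220.08) / 18
= -0.4469 / 18
= -0.0248

-0.0248


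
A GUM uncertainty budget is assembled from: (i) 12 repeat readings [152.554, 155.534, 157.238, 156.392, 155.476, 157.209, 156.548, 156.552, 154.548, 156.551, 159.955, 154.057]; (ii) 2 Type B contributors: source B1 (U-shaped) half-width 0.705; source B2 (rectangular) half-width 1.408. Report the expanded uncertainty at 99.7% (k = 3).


mean = (152.554 + 155.534 + 157.238 + 156.392 + 155.476 + 157.209 + 156.548 + 156.552 + 154.548 + 156.551 + 159.955 + 154.057) / 12 = 156.0511667
s = sqrt(sum((x - mean)^2)/(n-1)) = 1.8566198
u_A = s / sqrt(n) = 1.8566198 / sqrt(12) = 0.53595997
u_B1 = 0.705 / sqrt(2) = 0.49851028
u_B2 = 1.408 / sqrt(3) = 0.81290918
uc = sqrt(0.53595997^2 + 0.49851028^2 + 0.81290918^2) = 1.0938862
U = k * uc = 3 * 1.0938862
U = 3.2817

3.2817


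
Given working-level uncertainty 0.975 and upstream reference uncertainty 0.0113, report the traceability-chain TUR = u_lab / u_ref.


TUR = u_lab / u_ref
= 0.975 / 0.0113
= 86.2832

86.2832


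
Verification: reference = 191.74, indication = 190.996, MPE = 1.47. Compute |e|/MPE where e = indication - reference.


e = indication - reference = 190.996 - 191.74 = -0.7440
|e| = 0.7440
ratio = |e| / MPE = 0.7440 / 1.47
ratio = 0.5061

0.5061


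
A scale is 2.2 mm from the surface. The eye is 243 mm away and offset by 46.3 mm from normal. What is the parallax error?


error = h * offset / d
= 2.2 * 46.3 / 243
= 0.4192

0.4192


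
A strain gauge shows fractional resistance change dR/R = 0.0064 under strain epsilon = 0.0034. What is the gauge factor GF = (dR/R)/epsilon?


GF = (dR/R) / epsilon
= 0.0064 / 0.0034
= 1.8824

1.8824


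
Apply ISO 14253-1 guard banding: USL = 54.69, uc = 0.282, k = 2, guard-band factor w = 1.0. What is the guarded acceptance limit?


U = k * uc = 2 * 0.282 = 0.564
guard band g = w * U = 1.0 * 0.564 = 0.564
AL = USL - g = 54.69 - 0.564
AL = 54.1260

54.1260


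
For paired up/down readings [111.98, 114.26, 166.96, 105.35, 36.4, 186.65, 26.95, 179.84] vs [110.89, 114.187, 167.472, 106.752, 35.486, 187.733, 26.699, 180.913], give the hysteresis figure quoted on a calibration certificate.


|111.98 - 110.89| = 1.0900
|114.26 - 114.187| = 0.0730
|166.96 - 167.472| = 0.5120
|105.35 - 106.752| = 1.4020
|36.4 - 35.486| = 0.9140
|186.65 - 187.733| = 1.0830
|26.95 - 26.699| = 0.2510
|179.84 - 180.913| = 1.0730
hysteresis = max(diffs) = 1.4020

1.4020


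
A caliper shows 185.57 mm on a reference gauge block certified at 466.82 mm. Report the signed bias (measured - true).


Systematic error = measured - true
= 185.57 - 466.82
= -281.2500

-281.2500


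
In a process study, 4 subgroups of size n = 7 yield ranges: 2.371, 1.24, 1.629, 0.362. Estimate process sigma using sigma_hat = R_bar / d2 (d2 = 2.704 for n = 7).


R_bar = (2.371 + 1.24 + 1.629 + 0.362) / 4
R_bar = 5.602 / 4 = 1.4005
sigma_hat = R_bar / d2 = 1.4005 / 2.704 = 0.5179

0.5179


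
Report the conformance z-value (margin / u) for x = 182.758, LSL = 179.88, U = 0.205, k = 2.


u = U / k = 0.205 / 2 = 0.1025
margin = |LSL - x| = |179.88 - 182.758| = 2.878
z = margin / u = 2.878 / 0.1025
z = 28.0780

28.0780


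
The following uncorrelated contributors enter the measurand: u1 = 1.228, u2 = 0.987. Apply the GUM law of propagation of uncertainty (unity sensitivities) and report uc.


uc = sqrt(1.228^2 + 0.987^2)
uc = sqrt(2.482153)
uc = 1.5755

1.5755


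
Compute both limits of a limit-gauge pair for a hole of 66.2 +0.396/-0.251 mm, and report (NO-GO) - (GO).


GO = nominal - lower_tol (smallest hole = maximum material condition)
GO = 66.2 - 0.251 = 65.949
NO-GO = nominal + upper_tol (largest hole = least material condition)
NO-GO = 66.2 + 0.396 = 66.596
spread = NO-GO - GO = 66.596 - 65.949 = 0.6470

0.6470


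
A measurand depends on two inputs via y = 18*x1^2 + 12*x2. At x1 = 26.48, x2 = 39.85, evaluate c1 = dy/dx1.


y = 18*x1^2 + 12*x2
dy/dx1 = 2*18*x1
Evaluate at x1 = 26.48: c1 = 36 * 26.48
c1 = 953.2800

953.2800


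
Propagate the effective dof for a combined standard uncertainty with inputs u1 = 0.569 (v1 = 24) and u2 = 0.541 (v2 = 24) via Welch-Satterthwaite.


uc = sqrt(u1^2 + u2^2) = sqrt(0.569^2 + 0.541^2) = 0.7851382
v_eff = uc^4 / (u1^4/v1 + u2^4/v2)
= 0.7851382^4 / (0.569^4/24 + 0.541^4/24)
= 0.38000073 / 0.0079368064
v_eff = 47.8783

47.8783


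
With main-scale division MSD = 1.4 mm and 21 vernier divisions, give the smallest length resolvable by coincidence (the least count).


LC = MSD / n_div
= 1.4 / 21
= 0.0667

0.0667


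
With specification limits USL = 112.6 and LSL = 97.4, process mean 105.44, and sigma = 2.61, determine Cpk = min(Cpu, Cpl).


Cpu = (USL - mean) / (3*sigma) = (112.6 - 105.44) / (3*2.61) = 0.9144
Cpl = (mean - LSL) / (3*sigma) = (105.44 - 97.4) / (3*2.61) = 1.0268
Cpk = min(Cpu, Cpl) = 0.9144

0.9144


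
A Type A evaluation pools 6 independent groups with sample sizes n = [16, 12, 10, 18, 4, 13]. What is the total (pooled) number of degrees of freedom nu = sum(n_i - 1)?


nu = sum_i (n_i - 1)
nu = ((16 - 1) + (12 - 1) + (10 - 1) + (18 - 1) + (4 - 1) + (13 - 1))
nu = 15 + 11 + 9 + 17 + 3 + 12
nu = 67

67


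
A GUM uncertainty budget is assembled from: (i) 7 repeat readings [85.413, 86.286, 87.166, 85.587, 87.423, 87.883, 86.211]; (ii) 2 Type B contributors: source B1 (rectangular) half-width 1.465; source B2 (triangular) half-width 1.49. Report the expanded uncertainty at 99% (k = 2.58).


mean = (85.413 + 86.286 + 87.166 + 85.587 + 87.423 + 87.883 + 86.211) / 7 = 86.567
s = sqrt(sum((x - mean)^2)/(n-1)) = 0.94173652
u_A = s / sqrt(n) = 0.94173652 / sqrt(7) = 0.35594295
u_B1 = 1.465 / sqrt(3) = 0.84581814
u_B2 = 1.49 / sqrt(6) = 0.60828995
uc = sqrt(0.35594295^2 + 0.84581814^2 + 0.60828995^2) = 1.1009634
U = k * uc = 2.58 * 1.1009634
U = 2.8405

2.8405


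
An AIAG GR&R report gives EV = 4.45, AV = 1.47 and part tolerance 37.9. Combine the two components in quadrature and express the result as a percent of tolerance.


GRR = sqrt(EV^2 + AV^2) = sqrt(4.45^2 + 1.47^2) = 4.6865126
%GRR = GRR / tol * 100 = 4.6865126 / 37.9 * 100
%GRR = 12.3655

12.3655


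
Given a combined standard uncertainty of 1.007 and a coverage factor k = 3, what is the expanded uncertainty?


U = k * uc
U = 3 * 1.007
U = 3.0210

3.0210


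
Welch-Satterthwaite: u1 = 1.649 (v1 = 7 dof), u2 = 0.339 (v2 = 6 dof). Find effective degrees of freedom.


uc = sqrt(u1^2 + u2^2) = sqrt(1.649^2 + 0.339^2) = 1.6834851
v_eff = uc^4 / (u1^4/v1 + u2^4/v2)
= 1.6834851^4 / (1.649^4/7 + 0.339^4/6)
= 8.032248 / 1.0584946
v_eff = 7.5884

7.5884


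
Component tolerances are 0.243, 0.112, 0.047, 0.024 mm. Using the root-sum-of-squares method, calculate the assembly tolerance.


RSS = sqrt(0.243^2 + 0.112^2 + 0.047^2 + 0.024^2)
= sqrt(0.074378)
= 0.2727

0.2727


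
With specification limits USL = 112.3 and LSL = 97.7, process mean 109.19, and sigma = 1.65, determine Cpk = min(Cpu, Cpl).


Cpu = (USL - mean) / (3*sigma) = (112.3 - 109.19) / (3*1.65) = 0.6283
Cpl = (mean - LSL) / (3*sigma) = (109.19 - 97.7) / (3*1.65) = 2.3212
Cpk = min(Cpu, Cpl) = 0.6283

0.6283


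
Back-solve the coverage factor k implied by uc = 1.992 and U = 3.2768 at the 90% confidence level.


k = U / uc
k = 3.2768 / 1.992
k = 1.645

1.645


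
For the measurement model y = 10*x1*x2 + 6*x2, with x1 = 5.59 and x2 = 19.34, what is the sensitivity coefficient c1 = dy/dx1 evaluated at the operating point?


y = 10*x1*x2 + 6*x2
dy/dx1 = 10*x2
Evaluate at x2 = 19.34: c1 = 10 * 19.34
c1 = 193.4000

193.4000


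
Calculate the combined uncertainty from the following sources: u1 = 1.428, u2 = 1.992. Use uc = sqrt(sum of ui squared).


uc = sqrt(1.428^2 + 1.992^2)
uc = sqrt(6.007248)
uc = 2.4510

2.4510


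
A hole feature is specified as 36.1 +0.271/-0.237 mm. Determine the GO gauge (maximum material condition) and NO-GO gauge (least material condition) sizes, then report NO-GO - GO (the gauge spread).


GO = nominal - lower_tol (smallest hole = maximum material condition)
GO = 36.1 - 0.237 = 35.863
NO-GO = nominal + upper_tol (largest hole = least material condition)
NO-GO = 36.1 + 0.271 = 36.371
spread = NO-GO - GO = 36.371 - 35.863 = 0.5080

0.5080


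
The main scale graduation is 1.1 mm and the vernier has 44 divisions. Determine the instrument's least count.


LC = MSD / n_div
= 1.1 / 44
= 0.0250

0.0250


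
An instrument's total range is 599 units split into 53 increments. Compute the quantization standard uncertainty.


resolution = range / divisions
resolution = 599 / 53 = 11.301887
u_res = resolution / (2*sqrt(3))
u_res = 11.301887 / 3.4641016
u_res = 3.2626

3.2626


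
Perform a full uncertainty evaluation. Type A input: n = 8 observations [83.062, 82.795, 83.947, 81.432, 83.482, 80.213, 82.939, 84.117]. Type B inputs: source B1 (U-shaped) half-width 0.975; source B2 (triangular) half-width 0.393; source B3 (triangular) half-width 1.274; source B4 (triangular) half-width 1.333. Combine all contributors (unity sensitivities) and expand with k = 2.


mean = (83.062 + 82.795 + 83.947 + 81.432 + 83.482 + 80.213 + 82.939 + 84.117) / 8 = 82.748375
s = sqrt(sum((x - mean)^2)/(n-1)) = 1.3172419
u_A = s / sqrt(n) = 1.3172419 / sqrt(8) = 0.46571534
u_B1 = 0.975 / sqrt(2) = 0.68942911
u_B2 = 0.393 / sqrt(6) = 0.16044158
u_B3 = 1.274 / sqrt(6) = 0.52010832
u_B4 = 1.333 / sqrt(6) = 0.54419497
uc = sqrt(0.46571534^2 + 0.68942911^2 + 0.16044158^2 + 0.52010832^2 + 0.54419497^2) = 1.1334044
U = k * uc = 2 * 1.1334044
U = 2.2668

2.2668


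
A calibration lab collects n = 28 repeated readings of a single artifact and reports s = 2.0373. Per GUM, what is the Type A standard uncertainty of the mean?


u_A = s / sqrt(n)
u_A = 2.0373 / sqrt(28)
u_A = 2.0373 / 5.2915026
u_A = 0.3850

0.3850


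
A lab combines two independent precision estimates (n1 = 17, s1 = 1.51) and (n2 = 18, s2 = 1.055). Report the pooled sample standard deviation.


s_p = sqrt(((n1-1)*s1^2 + (n2-1)*s2^2) / (n1+n2-2))
numerator = (17-1)*1.51^2 + (18-1)*1.055^2 = 36.4816 + 18.921425 = 55.403025
denominator = 17 + 18 - 2 = 33
s_p^2 = 55.403025 / 33 = 1.6788795
s_p = sqrt(1.6788795) = 1.2957

1.2957


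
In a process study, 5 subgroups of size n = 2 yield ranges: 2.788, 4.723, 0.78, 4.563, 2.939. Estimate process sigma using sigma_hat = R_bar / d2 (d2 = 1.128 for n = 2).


R_bar = (2.788 + 4.723 + 0.78 + 4.563 + 2.939) / 5
R_bar = 15.793 / 5 = 3.1586
sigma_hat = R_bar / d2 = 3.1586 / 1.128 = 2.8002

2.8002


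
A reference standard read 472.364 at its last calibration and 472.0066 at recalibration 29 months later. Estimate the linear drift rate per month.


rate = (v2 - v1) / months
= (472.0066 - 472.364) / 29
= -0.3574 / 29
= -0.0123

-0.0123


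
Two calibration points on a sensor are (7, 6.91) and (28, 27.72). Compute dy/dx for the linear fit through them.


slope = (y2 - y1) / (x2 - x1)
= (27.72 - 6.91) / (28 - 7)
= 20.8100 / 21
= 0.9910

0.9910


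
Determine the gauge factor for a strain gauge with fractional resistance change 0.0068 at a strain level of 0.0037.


GF = (dR/R) / epsilon
= 0.0068 / 0.0037
= 1.8378

1.8378


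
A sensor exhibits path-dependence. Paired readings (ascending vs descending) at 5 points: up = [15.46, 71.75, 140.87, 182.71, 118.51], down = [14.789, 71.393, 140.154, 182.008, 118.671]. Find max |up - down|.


|15.46 - 14.789| = 0.6710
|71.75 - 71.393| = 0.3570
|140.87 - 140.154| = 0.7160
|182.71 - 182.008| = 0.7020
|118.51 - 118.671| = 0.1610
hysteresis = max(diffs) = 0.7160

0.7160


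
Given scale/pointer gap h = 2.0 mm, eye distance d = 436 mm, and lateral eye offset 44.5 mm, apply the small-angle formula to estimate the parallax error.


error = h * offset / d
= 2.0 * 44.5 / 436
= 0.2041

0.2041


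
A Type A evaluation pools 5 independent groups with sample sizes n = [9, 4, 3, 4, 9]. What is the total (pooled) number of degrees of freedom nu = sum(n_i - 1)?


nu = sum_i (n_i - 1)
nu = ((9 - 1) + (4 - 1) + (3 - 1) + (4 - 1) + (9 - 1))
nu = 8 + 3 + 2 + 3 + 8
nu = 24

24


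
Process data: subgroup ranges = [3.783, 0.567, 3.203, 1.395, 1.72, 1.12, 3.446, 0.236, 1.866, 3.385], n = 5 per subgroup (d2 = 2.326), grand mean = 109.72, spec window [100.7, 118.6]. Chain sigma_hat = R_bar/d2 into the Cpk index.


R_bar = (3.783 + 0.567 + 3.203 + 1.395 + 1.72 + 1.12 + 3.446 + 0.236 + 1.866 + 3.385) / 10 = 2.0721
sigma = R_bar / d2 = 2.0721 / 2.326 = 0.89084265
Cp = (USL - LSL)/(6*sigma) = (118.6 - 100.7)/(6*0.89084265) = 3.3489
Cpu = (118.6 - 109.72)/(3*0.89084265) = 3.3227
Cpl = (109.72 - 100.7)/(3*0.89084265) = 3.3751
Cpk = min(Cpu, Cpl) = 3.3227

3.3227


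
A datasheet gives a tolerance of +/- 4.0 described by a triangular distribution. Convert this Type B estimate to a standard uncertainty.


u_B = half_width / sqrt(6)
u_B = 4.0 / 2.4494897
u_B = 1.6330

1.6330


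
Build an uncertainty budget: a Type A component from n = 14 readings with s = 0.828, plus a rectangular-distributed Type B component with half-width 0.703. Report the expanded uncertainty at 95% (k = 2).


u_A = s / sqrt(n) = 0.828 / sqrt(14) = 0.22129231
u_B = half_width / sqrt(3) = 0.703 / sqrt(3) = 0.40587724
uc = sqrt(u_A^2 + u_B^2) = sqrt(0.22129231^2 + 0.40587724^2) = 0.46228413
U = k * uc = 2 * 0.46228413
U = 0.9246

0.9246


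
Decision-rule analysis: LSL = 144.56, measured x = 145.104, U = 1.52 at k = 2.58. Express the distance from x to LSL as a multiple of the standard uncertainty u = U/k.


u = U / k = 1.52 / 2.58 = 0.58914729
margin = |LSL - x| = |144.56 - 145.104| = 0.544
z = margin / u = 0.544 / 0.58914729
z = 0.9234

0.9234


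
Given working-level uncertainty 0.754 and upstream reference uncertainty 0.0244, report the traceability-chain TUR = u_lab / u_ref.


TUR = u_lab / u_ref
= 0.754 / 0.0244
= 30.9016

30.9016


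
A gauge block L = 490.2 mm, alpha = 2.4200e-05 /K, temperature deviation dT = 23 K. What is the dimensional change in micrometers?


dL = L * alpha * dT
= 490.2 * 2.4200e-05 * 23
= 0.2728453 mm
dL_um = 0.2728453 * 1000 = 272.8453 um

272.8453


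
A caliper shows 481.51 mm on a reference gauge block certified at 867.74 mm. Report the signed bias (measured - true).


Systematic error = measured - true
= 481.51 - 867.74
= -386.2300

-386.2300


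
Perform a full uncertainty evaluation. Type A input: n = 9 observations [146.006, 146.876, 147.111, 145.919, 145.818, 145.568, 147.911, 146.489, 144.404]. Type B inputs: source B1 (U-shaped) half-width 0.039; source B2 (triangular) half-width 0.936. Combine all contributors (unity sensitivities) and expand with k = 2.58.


mean = (146.006 + 146.876 + 147.111 + 145.919 + 145.818 + 145.568 + 147.911 + 146.489 + 144.404) / 9 = 146.2335556
s = sqrt(sum((x - mean)^2)/(n-1)) = 1.010901
u_A = s / sqrt(n) = 1.010901 / sqrt(9) = 0.336967
u_B1 = 0.039 / sqrt(2) = 0.027577164
u_B2 = 0.936 / sqrt(6) = 0.3821204
uc = sqrt(0.336967^2 + 0.027577164^2 + 0.3821204^2) = 0.51021883
U = k * uc = 2.58 * 0.51021883
U = 1.3164

1.3164


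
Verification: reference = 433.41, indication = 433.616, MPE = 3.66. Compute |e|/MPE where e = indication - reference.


e = indication - reference = 433.616 - 433.41 = 0.2060
|e| = 0.2060
ratio = |e| / MPE = 0.2060 / 3.66
ratio = 0.0563

0.0563


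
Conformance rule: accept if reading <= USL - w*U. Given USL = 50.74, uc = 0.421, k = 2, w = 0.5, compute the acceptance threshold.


U = k * uc = 2 * 0.421 = 0.842
guard band g = w * U = 0.5 * 0.842 = 0.421
AL = USL - g = 50.74 - 0.421
AL = 50.3190

50.3190


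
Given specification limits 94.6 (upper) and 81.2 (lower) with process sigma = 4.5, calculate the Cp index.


Cp = (USL - LSL) / (6 * sigma)
= (94.6 - 81.2) / (6 * 4.5)
= 13.4000 / 27.0000
= 0.4963

0.4963


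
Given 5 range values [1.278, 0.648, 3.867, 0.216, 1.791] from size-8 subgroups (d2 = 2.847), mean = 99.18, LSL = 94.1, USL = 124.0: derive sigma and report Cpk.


R_bar = (1.278 + 0.648 + 3.867 + 0.216 + 1.791) / 5 = 1.56
sigma = R_bar / d2 = 1.56 / 2.847 = 0.54794521
Cp = (USL - LSL)/(6*sigma) = (124.0 - 94.1)/(6*0.54794521) = 9.0946
Cpu = (124.0 - 99.18)/(3*0.54794521) = 15.0988
Cpl = (99.18 - 94.1)/(3*0.54794521) = 3.0903
Cpk = min(Cpu, Cpl) = 3.0903

3.0903
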